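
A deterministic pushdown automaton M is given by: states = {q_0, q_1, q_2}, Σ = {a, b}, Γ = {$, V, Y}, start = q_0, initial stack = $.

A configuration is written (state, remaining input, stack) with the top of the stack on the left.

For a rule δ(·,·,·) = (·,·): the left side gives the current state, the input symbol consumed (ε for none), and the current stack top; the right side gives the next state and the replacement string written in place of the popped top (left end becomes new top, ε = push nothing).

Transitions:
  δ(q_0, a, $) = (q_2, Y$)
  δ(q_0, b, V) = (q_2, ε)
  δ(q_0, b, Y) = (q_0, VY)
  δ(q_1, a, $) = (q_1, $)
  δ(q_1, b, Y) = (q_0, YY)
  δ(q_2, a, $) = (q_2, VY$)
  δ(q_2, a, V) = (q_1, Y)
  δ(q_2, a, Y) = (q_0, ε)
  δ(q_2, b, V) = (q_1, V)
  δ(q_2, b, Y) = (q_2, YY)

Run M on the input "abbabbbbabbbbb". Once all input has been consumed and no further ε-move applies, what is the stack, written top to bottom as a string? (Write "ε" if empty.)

YYYYYY$

(q_0, abbabbbbabbbbb, $) ⊢ (q_2, bbabbbbabbbbb, Y$) ⊢ (q_2, babbbbabbbbb, YY$) ⊢ (q_2, abbbbabbbbb, YYY$) ⊢ (q_0, bbbbabbbbb, YY$) ⊢ (q_0, bbbabbbbb, VYY$) ⊢ (q_2, bbabbbbb, YY$) ⊢ (q_2, babbbbb, YYY$) ⊢ (q_2, abbbbb, YYYY$) ⊢ (q_0, bbbbb, YYY$) ⊢ (q_0, bbbb, VYYY$) ⊢ (q_2, bbb, YYY$) ⊢ (q_2, bb, YYYY$) ⊢ (q_2, b, YYYYY$) ⊢ (q_2, ε, YYYYYY$)
All input consumed in state q_2 with stack YYYYYY$.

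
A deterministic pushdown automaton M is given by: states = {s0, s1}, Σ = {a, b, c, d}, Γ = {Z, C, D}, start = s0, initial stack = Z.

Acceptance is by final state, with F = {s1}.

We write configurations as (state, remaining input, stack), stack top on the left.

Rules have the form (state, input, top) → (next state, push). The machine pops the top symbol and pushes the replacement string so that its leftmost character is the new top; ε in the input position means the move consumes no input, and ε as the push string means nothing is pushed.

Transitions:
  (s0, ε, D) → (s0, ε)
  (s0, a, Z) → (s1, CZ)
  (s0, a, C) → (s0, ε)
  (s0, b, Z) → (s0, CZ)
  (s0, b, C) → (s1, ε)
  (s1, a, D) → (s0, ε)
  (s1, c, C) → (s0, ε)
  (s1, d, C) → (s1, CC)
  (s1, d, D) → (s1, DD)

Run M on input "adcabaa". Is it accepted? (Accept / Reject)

(s0, adcabaa, Z)
  read a, top Z: go to s1, push CZ → (s1, dcabaa, CZ)
  read d, top C: go to s1, push CC → (s1, cabaa, CCZ)
  read c, top C: go to s0, push ε → (s0, abaa, CZ)
  read a, top C: go to s0, push ε → (s0, baa, Z)
  read b, top Z: go to s0, push CZ → (s0, aa, CZ)
  read a, top C: go to s0, push ε → (s0, a, Z)
  read a, top Z: go to s1, push CZ → (s1, ε, CZ)
All input consumed; state s1 ∈ F.

Accept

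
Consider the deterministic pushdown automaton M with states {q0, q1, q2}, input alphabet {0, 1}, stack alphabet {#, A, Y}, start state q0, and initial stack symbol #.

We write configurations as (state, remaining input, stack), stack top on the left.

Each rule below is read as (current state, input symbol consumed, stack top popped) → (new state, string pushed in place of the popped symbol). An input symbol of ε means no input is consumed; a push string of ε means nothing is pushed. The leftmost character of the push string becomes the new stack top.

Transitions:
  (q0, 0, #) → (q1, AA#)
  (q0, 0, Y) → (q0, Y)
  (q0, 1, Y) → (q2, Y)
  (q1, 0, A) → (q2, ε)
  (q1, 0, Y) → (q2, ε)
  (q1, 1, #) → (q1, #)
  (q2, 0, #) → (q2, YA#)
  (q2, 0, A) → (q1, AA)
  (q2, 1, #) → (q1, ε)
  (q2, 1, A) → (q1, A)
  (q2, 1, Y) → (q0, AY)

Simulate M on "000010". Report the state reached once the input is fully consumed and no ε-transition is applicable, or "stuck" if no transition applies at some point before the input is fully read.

q2

(q0, 000010, #)
  read 0, top #: go to q1, push AA# → (q1, 00010, AA#)
  read 0, top A: go to q2, push ε → (q2, 0010, A#)
  read 0, top A: go to q1, push AA → (q1, 010, AA#)
  read 0, top A: go to q2, push ε → (q2, 10, A#)
  read 1, top A: go to q1, push A → (q1, 0, A#)
  read 0, top A: go to q2, push ε → (q2, ε, #)
All input consumed; M is in state q2.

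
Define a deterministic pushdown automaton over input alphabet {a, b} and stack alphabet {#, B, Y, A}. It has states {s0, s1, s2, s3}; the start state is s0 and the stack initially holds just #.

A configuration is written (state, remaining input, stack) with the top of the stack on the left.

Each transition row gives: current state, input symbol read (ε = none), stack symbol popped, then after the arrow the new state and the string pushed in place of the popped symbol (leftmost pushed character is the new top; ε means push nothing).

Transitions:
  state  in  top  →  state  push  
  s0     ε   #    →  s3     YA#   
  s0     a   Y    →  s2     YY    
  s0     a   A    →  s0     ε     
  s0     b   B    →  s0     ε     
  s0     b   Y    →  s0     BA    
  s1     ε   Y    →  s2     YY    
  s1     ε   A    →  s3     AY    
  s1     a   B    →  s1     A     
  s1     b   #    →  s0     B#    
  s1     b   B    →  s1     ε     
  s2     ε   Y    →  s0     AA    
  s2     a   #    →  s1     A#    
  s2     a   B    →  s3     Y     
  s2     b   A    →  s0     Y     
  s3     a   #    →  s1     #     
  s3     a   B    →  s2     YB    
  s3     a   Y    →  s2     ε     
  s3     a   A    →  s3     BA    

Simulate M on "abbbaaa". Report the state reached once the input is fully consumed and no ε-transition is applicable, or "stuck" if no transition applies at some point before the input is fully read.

(s0, abbbaaa, #)
  ε-move, top #: go to s3, push YA# → (s3, abbbaaa, YA#)
  read a, top Y: go to s2, push ε → (s2, bbbaaa, A#)
  read b, top A: go to s0, push Y → (s0, bbaaa, Y#)
  read b, top Y: go to s0, push BA → (s0, baaa, BA#)
  read b, top B: go to s0, push ε → (s0, aaa, A#)
  read a, top A: go to s0, push ε → (s0, aa, #)
  ε-move, top #: go to s3, push YA# → (s3, aa, YA#)
  read a, top Y: go to s2, push ε → (s2, a, A#)
No transition for (s2, a, top A); M blocks with input a remaining.

stuck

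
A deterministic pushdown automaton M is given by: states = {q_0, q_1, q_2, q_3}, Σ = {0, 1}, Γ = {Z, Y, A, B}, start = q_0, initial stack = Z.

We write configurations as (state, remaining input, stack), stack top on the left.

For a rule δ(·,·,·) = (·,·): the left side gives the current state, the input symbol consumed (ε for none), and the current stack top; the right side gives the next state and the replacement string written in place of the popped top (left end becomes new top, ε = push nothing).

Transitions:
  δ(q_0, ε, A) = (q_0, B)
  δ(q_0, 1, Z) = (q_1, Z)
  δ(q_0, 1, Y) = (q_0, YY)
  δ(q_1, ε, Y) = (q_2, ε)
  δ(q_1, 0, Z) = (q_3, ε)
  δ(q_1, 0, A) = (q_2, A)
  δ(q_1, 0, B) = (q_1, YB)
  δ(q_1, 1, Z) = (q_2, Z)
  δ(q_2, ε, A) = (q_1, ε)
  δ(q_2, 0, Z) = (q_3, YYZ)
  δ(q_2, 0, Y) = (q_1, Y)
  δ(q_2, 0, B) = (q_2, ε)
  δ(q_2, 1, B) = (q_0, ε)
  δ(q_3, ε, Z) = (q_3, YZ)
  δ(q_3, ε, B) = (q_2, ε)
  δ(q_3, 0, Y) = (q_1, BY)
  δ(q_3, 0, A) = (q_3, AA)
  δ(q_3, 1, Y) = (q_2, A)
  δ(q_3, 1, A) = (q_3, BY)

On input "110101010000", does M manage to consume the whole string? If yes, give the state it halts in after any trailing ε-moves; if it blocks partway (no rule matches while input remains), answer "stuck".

q_2

(q_0, 110101010000, Z)
  read 1, top Z: go to q_1, push Z → (q_1, 10101010000, Z)
  read 1, top Z: go to q_2, push Z → (q_2, 0101010000, Z)
  read 0, top Z: go to q_3, push YYZ → (q_3, 101010000, YYZ)
  read 1, top Y: go to q_2, push A → (q_2, 01010000, AYZ)
  ε-move, top A: go to q_1, push ε → (q_1, 01010000, YZ)
  ε-move, top Y: go to q_2, push ε → (q_2, 01010000, Z)
  read 0, top Z: go to q_3, push YYZ → (q_3, 1010000, YYZ)
  read 1, top Y: go to q_2, push A → (q_2, 010000, AYZ)
  ε-move, top A: go to q_1, push ε → (q_1, 010000, YZ)
  ε-move, top Y: go to q_2, push ε → (q_2, 010000, Z)
  read 0, top Z: go to q_3, push YYZ → (q_3, 10000, YYZ)
  read 1, top Y: go to q_2, push A → (q_2, 0000, AYZ)
  ε-move, top A: go to q_1, push ε → (q_1, 0000, YZ)
  ε-move, top Y: go to q_2, push ε → (q_2, 0000, Z)
  read 0, top Z: go to q_3, push YYZ → (q_3, 000, YYZ)
  read 0, top Y: go to q_1, push BY → (q_1, 00, BYYZ)
  read 0, top B: go to q_1, push YB → (q_1, 0, YBYYZ)
  ε-move, top Y: go to q_2, push ε → (q_2, 0, BYYZ)
  read 0, top B: go to q_2, push ε → (q_2, ε, YYZ)
All input consumed; M is in state q_2.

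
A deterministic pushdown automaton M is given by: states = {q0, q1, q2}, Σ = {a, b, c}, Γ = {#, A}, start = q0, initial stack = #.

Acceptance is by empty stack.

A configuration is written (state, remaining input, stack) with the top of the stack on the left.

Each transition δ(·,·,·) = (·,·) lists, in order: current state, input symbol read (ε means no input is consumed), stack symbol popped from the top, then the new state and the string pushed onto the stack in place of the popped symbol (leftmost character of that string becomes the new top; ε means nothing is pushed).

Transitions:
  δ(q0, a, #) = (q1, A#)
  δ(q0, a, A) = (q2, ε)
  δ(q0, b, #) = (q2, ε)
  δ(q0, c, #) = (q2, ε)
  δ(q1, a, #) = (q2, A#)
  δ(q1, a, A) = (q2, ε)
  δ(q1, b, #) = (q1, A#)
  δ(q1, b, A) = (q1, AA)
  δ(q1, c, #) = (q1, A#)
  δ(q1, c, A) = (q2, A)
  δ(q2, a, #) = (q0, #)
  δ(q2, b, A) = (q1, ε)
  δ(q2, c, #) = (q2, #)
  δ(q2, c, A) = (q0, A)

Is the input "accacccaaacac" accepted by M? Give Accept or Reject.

Accept

(q0, accacccaaacac, #)
  read a, top #: go to q1, push A# → (q1, ccacccaaacac, A#)
  read c, top A: go to q2, push A → (q2, cacccaaacac, A#)
  read c, top A: go to q0, push A → (q0, acccaaacac, A#)
  read a, top A: go to q2, push ε → (q2, cccaaacac, #)
  read c, top #: go to q2, push # → (q2, ccaaacac, #)
  read c, top #: go to q2, push # → (q2, caaacac, #)
  read c, top #: go to q2, push # → (q2, aaacac, #)
  read a, top #: go to q0, push # → (q0, aacac, #)
  read a, top #: go to q1, push A# → (q1, acac, A#)
  read a, top A: go to q2, push ε → (q2, cac, #)
  read c, top #: go to q2, push # → (q2, ac, #)
  read a, top #: go to q0, push # → (q0, c, #)
  read c, top #: go to q2, push ε → (q2, ε, ε)
All input consumed and the stack is empty.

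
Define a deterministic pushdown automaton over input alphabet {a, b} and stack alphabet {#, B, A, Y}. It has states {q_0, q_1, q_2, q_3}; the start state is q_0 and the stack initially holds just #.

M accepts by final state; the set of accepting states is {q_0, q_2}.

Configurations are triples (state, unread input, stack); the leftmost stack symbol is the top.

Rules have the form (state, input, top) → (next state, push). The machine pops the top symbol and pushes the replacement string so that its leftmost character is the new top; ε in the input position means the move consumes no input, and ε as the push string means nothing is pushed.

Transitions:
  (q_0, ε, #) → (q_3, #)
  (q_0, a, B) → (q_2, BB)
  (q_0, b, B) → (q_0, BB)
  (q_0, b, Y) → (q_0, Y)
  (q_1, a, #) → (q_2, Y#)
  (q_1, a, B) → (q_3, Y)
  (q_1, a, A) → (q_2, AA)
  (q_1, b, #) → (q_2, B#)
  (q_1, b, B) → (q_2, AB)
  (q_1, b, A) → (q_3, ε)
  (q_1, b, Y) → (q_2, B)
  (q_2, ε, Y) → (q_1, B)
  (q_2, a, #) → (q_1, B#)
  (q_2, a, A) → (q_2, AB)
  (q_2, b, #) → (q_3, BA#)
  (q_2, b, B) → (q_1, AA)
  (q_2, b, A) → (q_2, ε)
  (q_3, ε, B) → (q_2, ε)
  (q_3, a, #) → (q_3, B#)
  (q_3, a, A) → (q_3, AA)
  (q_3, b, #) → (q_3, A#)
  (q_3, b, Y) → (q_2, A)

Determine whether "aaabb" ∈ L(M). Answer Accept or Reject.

Accept

(q_0, aaabb, #) ⊢ (q_3, aaabb, #) ⊢ (q_3, aabb, B#) ⊢ (q_2, aabb, #) ⊢ (q_1, abb, B#) ⊢ (q_3, bb, Y#) ⊢ (q_2, b, A#) ⊢ (q_2, ε, #)
All input consumed; state q_2 ∈ F.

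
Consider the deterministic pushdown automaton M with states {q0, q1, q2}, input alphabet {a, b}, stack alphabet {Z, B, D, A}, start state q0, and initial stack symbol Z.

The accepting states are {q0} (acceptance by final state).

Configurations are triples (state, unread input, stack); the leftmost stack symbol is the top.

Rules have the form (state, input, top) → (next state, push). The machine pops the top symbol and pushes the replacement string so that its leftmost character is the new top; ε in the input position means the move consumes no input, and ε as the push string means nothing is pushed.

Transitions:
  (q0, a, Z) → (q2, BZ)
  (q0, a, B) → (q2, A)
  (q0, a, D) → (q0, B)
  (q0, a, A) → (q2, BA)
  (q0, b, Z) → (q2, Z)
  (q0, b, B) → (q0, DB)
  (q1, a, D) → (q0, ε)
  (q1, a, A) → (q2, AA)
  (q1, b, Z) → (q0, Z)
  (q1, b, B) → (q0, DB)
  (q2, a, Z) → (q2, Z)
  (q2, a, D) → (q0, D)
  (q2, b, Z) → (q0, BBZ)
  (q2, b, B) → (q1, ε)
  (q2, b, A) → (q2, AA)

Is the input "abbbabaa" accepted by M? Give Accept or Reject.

(q0, abbbabaa, Z) ⊢ (q2, bbbabaa, BZ) ⊢ (q1, bbabaa, Z) ⊢ (q0, babaa, Z) ⊢ (q2, abaa, Z) ⊢ (q2, baa, Z) ⊢ (q0, aa, BBZ) ⊢ (q2, a, ABZ)
No transition applies at (q2, a, ABZ); input not fully consumed.

Reject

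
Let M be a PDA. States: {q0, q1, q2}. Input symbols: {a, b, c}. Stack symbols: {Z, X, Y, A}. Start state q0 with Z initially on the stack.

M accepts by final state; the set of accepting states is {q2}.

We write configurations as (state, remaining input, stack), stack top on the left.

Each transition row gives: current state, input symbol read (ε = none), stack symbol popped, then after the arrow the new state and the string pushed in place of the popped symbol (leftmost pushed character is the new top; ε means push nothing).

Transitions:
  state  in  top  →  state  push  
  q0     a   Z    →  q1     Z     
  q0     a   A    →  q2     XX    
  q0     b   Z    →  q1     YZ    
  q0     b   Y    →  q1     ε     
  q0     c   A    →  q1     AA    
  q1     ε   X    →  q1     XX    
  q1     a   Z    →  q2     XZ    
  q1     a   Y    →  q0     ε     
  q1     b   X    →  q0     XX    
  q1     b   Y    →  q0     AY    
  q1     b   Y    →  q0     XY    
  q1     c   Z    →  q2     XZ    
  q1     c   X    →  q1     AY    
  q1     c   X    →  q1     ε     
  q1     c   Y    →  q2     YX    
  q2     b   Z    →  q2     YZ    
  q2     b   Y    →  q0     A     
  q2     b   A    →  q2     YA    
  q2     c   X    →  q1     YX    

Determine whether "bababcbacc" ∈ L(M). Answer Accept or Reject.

One accepting computation: (q0, bababcbacc, Z) ⊢ (q1, ababcbacc, YZ) ⊢ (q0, babcbacc, Z) ⊢ (q1, abcbacc, YZ) ⊢ (q0, bcbacc, Z) ⊢ (q1, cbacc, YZ) ⊢ (q2, bacc, YXZ) ⊢ (q0, acc, AXZ) ⊢ (q2, cc, XXXZ) ⊢ (q1, c, YXXXZ) ⊢ (q2, ε, YXXXXZ)
All input consumed and state q2 ∈ F.

Accept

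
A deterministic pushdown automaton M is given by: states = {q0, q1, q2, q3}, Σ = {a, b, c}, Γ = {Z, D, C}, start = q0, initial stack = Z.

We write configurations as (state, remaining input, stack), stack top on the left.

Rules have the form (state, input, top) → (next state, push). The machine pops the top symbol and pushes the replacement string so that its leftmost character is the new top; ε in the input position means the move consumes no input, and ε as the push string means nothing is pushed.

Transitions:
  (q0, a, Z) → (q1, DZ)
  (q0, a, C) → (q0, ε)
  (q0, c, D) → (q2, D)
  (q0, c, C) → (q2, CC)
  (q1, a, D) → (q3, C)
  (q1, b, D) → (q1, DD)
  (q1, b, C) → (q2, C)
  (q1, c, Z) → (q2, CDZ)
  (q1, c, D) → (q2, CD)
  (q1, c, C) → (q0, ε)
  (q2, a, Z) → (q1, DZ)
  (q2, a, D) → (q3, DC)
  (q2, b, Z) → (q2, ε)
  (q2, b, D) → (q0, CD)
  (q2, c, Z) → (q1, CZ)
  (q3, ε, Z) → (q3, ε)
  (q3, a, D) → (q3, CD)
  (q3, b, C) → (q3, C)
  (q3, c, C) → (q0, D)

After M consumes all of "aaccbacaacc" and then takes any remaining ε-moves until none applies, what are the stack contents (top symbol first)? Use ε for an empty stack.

DDCZ

(q0, aaccbacaacc, Z)
  read a, top Z: go to q1, push DZ → (q1, accbacaacc, DZ)
  read a, top D: go to q3, push C → (q3, ccbacaacc, CZ)
  read c, top C: go to q0, push D → (q0, cbacaacc, DZ)
  read c, top D: go to q2, push D → (q2, bacaacc, DZ)
  read b, top D: go to q0, push CD → (q0, acaacc, CDZ)
  read a, top C: go to q0, push ε → (q0, caacc, DZ)
  read c, top D: go to q2, push D → (q2, aacc, DZ)
  read a, top D: go to q3, push DC → (q3, acc, DCZ)
  read a, top D: go to q3, push CD → (q3, cc, CDCZ)
  read c, top C: go to q0, push D → (q0, c, DDCZ)
  read c, top D: go to q2, push D → (q2, ε, DDCZ)
All input consumed in state q2 with stack DDCZ.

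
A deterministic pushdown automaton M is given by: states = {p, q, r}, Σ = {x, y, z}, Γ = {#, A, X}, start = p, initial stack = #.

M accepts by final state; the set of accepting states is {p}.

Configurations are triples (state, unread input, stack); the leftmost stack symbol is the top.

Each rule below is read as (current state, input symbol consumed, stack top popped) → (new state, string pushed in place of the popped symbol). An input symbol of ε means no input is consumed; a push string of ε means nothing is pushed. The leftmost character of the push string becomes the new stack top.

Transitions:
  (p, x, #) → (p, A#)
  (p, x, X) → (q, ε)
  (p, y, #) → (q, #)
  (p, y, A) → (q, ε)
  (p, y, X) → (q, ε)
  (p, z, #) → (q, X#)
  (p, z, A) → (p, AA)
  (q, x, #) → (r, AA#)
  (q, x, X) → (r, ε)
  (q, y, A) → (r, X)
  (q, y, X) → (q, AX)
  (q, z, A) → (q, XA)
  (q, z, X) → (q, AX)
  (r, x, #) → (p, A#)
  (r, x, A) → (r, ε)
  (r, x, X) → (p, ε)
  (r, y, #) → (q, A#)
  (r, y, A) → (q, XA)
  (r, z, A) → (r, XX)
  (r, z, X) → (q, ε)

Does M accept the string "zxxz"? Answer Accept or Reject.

Accept

(p, zxxz, #)
  read z, top #: go to q, push X# → (q, xxz, X#)
  read x, top X: go to r, push ε → (r, xz, #)
  read x, top #: go to p, push A# → (p, z, A#)
  read z, top A: go to p, push AA → (p, ε, AA#)
All input consumed; state p ∈ F.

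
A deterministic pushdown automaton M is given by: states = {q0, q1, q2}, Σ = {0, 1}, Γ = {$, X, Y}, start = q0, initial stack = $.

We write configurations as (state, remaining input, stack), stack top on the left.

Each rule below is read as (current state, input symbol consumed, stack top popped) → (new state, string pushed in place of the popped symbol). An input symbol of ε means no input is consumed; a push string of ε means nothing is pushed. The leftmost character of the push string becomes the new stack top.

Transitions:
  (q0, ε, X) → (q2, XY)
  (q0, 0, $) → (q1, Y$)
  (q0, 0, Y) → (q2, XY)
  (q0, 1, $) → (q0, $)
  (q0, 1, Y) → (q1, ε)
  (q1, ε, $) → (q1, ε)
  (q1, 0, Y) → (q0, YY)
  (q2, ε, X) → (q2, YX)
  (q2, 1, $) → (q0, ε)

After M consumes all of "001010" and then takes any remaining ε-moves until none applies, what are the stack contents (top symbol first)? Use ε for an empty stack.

YY$

(q0, 001010, $)
  read 0, top $: go to q1, push Y$ → (q1, 01010, Y$)
  read 0, top Y: go to q0, push YY → (q0, 1010, YY$)
  read 1, top Y: go to q1, push ε → (q1, 010, Y$)
  read 0, top Y: go to q0, push YY → (q0, 10, YY$)
  read 1, top Y: go to q1, push ε → (q1, 0, Y$)
  read 0, top Y: go to q0, push YY → (q0, ε, YY$)
All input consumed in state q0 with stack YY$.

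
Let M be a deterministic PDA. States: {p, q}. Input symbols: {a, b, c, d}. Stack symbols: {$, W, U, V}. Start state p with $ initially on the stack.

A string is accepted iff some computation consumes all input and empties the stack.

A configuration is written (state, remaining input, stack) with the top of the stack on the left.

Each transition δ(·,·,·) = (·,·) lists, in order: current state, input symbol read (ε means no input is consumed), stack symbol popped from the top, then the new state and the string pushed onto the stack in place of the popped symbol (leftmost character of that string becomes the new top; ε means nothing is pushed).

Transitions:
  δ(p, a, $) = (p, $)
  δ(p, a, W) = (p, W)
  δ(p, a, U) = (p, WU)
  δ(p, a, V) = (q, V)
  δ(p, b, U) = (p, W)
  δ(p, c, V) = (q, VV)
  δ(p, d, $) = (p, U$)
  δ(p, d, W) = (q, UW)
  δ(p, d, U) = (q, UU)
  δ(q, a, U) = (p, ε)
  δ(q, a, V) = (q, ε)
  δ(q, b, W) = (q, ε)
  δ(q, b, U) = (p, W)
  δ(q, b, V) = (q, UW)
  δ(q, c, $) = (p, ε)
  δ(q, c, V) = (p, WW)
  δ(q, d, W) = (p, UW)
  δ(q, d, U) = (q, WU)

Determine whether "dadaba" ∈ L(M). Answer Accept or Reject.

(p, dadaba, $)
  read d, top $: go to p, push U$ → (p, adaba, U$)
  read a, top U: go to p, push WU → (p, daba, WU$)
  read d, top W: go to q, push UW → (q, aba, UWU$)
  read a, top U: go to p, push ε → (p, ba, WU$)
No transition applies at (p, ba, WU$); input not fully consumed.

Reject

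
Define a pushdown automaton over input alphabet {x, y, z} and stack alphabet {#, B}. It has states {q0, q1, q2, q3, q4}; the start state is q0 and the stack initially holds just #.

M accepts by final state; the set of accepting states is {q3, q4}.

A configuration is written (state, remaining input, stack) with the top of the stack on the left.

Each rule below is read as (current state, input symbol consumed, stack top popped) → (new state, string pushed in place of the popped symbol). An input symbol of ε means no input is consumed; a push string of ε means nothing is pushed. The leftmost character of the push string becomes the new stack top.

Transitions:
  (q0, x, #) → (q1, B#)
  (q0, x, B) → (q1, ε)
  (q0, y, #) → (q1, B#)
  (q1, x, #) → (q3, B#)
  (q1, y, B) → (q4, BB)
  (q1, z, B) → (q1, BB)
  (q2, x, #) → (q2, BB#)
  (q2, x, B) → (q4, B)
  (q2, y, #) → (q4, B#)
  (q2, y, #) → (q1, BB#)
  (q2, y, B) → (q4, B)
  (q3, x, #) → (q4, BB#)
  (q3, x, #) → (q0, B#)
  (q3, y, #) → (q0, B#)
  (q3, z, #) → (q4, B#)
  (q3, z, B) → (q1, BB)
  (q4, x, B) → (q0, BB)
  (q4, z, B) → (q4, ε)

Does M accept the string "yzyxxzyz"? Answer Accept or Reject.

Accept

One accepting computation: (q0, yzyxxzyz, #) ⊢ (q1, zyxxzyz, B#) ⊢ (q1, yxxzyz, BB#) ⊢ (q4, xxzyz, BBB#) ⊢ (q0, xzyz, BBBB#) ⊢ (q1, zyz, BBB#) ⊢ (q1, yz, BBBB#) ⊢ (q4, z, BBBBB#) ⊢ (q4, ε, BBBB#)
All input consumed and state q4 ∈ F.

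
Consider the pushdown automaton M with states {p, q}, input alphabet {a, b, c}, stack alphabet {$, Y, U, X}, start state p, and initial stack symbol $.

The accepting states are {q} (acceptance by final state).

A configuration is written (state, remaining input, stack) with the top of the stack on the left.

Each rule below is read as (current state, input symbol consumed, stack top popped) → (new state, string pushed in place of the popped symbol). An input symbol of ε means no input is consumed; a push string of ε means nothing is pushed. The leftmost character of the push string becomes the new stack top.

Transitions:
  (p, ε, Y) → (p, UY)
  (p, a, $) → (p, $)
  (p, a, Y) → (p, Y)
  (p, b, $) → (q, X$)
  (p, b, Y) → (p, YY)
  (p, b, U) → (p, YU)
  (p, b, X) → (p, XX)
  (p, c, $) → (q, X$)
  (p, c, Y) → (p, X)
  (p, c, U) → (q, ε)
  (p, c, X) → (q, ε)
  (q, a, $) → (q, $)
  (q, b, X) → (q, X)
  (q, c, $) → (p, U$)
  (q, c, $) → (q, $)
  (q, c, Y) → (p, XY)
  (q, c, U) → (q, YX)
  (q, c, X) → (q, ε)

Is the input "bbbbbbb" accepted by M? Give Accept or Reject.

Accept

One accepting computation: (p, bbbbbbb, $) ⊢ (q, bbbbbb, X$) ⊢ (q, bbbbb, X$) ⊢ (q, bbbb, X$) ⊢ (q, bbb, X$) ⊢ (q, bb, X$) ⊢ (q, b, X$) ⊢ (q, ε, X$)
All input consumed and state q ∈ F.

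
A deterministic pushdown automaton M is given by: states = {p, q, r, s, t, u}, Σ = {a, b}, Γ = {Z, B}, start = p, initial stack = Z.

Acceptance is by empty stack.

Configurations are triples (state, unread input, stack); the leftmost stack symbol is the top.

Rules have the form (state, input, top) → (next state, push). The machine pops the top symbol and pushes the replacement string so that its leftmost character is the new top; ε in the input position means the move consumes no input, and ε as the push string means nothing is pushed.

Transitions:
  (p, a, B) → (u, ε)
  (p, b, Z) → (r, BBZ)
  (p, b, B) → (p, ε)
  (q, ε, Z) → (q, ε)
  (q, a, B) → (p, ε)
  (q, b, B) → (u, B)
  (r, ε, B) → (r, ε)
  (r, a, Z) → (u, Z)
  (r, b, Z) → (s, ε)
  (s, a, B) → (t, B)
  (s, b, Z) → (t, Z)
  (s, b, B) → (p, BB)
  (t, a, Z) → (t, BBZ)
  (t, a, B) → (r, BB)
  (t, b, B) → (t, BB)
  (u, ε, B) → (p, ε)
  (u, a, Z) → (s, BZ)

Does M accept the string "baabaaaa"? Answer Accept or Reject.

Reject

(p, baabaaaa, Z)
  read b, top Z: go to r, push BBZ → (r, aabaaaa, BBZ)
  ε-move, top B: go to r, push ε → (r, aabaaaa, BZ)
  ε-move, top B: go to r, push ε → (r, aabaaaa, Z)
  read a, top Z: go to u, push Z → (u, abaaaa, Z)
  read a, top Z: go to s, push BZ → (s, baaaa, BZ)
  read b, top B: go to p, push BB → (p, aaaa, BBZ)
  read a, top B: go to u, push ε → (u, aaa, BZ)
  ε-move, top B: go to p, push ε → (p, aaa, Z)
No transition applies at (p, aaa, Z); input not fully consumed.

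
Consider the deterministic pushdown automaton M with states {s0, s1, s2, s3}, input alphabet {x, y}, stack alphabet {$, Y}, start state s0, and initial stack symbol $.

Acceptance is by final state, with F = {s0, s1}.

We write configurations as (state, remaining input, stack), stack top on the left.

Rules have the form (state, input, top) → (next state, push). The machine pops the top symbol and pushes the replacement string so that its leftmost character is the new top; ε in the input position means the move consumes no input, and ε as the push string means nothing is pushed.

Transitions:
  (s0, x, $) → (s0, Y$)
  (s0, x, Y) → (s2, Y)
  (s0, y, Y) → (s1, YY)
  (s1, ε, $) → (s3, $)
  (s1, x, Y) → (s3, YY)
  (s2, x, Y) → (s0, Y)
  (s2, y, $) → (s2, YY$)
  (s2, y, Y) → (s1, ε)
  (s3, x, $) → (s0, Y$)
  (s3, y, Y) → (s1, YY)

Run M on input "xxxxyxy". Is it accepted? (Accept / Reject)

Accept

(s0, xxxxyxy, $)
  read x, top $: go to s0, push Y$ → (s0, xxxyxy, Y$)
  read x, top Y: go to s2, push Y → (s2, xxyxy, Y$)
  read x, top Y: go to s0, push Y → (s0, xyxy, Y$)
  read x, top Y: go to s2, push Y → (s2, yxy, Y$)
  read y, top Y: go to s1, push ε → (s1, xy, $)
  ε-move, top $: go to s3, push $ → (s3, xy, $)
  read x, top $: go to s0, push Y$ → (s0, y, Y$)
  read y, top Y: go to s1, push YY → (s1, ε, YY$)
All input consumed; state s1 ∈ F.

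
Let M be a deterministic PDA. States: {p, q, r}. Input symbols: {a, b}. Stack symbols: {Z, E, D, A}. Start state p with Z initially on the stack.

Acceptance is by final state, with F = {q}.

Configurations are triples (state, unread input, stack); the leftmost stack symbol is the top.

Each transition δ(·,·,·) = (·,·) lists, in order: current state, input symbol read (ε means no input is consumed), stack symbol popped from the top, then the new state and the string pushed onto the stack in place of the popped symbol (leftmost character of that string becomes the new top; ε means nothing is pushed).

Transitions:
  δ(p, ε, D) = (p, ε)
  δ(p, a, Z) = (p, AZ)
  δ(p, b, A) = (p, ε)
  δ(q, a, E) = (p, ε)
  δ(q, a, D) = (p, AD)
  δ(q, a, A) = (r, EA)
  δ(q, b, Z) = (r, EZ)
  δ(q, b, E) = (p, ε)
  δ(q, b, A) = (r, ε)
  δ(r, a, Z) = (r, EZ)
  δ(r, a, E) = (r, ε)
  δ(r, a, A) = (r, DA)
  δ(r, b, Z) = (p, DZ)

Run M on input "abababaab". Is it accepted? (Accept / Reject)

Reject

(p, abababaab, Z) ⊢ (p, bababaab, AZ) ⊢ (p, ababaab, Z) ⊢ (p, babaab, AZ) ⊢ (p, abaab, Z) ⊢ (p, baab, AZ) ⊢ (p, aab, Z) ⊢ (p, ab, AZ)
No transition applies at (p, ab, AZ); input not fully consumed.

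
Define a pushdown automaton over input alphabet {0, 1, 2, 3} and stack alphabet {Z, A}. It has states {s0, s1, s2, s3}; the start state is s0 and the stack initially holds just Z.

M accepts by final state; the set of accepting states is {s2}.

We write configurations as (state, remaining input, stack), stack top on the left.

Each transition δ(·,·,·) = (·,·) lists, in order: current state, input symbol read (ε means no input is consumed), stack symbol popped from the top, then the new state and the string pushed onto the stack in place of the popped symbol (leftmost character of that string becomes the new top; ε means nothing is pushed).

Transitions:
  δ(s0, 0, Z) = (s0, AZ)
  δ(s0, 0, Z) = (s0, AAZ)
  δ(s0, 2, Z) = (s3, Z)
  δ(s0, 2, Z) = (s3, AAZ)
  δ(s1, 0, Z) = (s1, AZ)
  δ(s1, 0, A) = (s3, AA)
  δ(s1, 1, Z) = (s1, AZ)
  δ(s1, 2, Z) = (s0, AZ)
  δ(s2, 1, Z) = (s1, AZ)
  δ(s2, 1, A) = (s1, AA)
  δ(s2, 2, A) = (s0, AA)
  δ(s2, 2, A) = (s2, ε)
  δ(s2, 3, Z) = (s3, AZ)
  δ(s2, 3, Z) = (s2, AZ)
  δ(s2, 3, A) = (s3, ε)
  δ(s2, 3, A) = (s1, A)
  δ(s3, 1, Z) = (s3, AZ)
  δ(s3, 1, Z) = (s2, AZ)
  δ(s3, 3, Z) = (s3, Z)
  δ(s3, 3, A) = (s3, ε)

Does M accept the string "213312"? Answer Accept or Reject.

One accepting computation: (s0, 213312, Z) ⊢ (s3, 13312, Z) ⊢ (s3, 3312, AZ) ⊢ (s3, 312, Z) ⊢ (s3, 12, Z) ⊢ (s2, 2, AZ) ⊢ (s2, ε, Z)
All input consumed and state s2 ∈ F.

Accept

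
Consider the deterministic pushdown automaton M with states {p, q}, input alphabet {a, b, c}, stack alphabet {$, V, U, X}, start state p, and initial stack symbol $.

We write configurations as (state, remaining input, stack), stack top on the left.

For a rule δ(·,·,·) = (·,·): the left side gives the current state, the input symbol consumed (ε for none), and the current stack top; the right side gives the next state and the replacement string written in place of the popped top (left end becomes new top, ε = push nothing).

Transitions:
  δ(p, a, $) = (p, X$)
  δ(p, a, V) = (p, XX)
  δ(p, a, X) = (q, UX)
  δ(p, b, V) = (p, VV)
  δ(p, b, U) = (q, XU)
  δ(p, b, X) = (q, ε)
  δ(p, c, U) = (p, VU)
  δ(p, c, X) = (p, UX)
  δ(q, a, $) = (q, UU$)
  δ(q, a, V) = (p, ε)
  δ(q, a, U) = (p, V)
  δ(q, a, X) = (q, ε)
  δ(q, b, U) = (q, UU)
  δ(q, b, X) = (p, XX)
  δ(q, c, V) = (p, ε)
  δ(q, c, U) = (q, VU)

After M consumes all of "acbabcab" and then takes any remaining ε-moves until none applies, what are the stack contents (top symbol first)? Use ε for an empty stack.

XUUX$

(p, acbabcab, $) ⊢ (p, cbabcab, X$) ⊢ (p, babcab, UX$) ⊢ (q, abcab, XUX$) ⊢ (q, bcab, UX$) ⊢ (q, cab, UUX$) ⊢ (q, ab, VUUX$) ⊢ (p, b, UUX$) ⊢ (q, ε, XUUX$)
All input consumed in state q with stack XUUX$.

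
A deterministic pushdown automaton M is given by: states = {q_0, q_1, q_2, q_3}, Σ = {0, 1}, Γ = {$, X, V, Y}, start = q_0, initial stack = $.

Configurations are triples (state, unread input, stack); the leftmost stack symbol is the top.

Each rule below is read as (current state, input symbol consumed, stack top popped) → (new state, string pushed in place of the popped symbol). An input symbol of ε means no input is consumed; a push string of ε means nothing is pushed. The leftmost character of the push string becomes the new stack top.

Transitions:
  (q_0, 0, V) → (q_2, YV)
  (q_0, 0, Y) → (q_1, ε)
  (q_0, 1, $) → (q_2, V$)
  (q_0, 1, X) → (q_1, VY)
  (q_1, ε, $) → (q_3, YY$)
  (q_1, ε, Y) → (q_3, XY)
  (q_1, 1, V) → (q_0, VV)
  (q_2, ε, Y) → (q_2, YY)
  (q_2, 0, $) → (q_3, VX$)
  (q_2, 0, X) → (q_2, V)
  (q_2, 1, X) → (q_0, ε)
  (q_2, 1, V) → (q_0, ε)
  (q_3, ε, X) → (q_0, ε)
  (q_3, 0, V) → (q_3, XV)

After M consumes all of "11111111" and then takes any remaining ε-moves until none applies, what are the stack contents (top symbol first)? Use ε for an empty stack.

$

(q_0, 11111111, $) ⊢ (q_2, 1111111, V$) ⊢ (q_0, 111111, $) ⊢ (q_2, 11111, V$) ⊢ (q_0, 1111, $) ⊢ (q_2, 111, V$) ⊢ (q_0, 11, $) ⊢ (q_2, 1, V$) ⊢ (q_0, ε, $)
All input consumed in state q_0 with stack $.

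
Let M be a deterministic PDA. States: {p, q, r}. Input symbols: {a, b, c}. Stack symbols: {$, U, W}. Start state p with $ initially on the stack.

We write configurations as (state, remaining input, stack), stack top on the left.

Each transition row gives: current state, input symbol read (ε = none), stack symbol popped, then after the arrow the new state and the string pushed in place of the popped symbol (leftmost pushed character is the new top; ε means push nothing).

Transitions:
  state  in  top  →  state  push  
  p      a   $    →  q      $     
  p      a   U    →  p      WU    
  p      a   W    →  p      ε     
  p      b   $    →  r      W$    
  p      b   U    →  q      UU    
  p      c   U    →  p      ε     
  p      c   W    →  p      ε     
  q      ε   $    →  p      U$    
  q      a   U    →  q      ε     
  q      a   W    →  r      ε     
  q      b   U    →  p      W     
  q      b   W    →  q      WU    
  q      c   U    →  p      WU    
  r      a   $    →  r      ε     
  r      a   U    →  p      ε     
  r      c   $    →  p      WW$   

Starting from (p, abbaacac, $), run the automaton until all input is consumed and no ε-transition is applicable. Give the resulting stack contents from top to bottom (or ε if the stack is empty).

(p, abbaacac, $) ⊢ (q, bbaacac, $) ⊢ (p, bbaacac, U$) ⊢ (q, baacac, UU$) ⊢ (p, aacac, WU$) ⊢ (p, acac, U$) ⊢ (p, cac, WU$) ⊢ (p, ac, U$) ⊢ (p, c, WU$) ⊢ (p, ε, U$)
All input consumed in state p with stack U$.

U$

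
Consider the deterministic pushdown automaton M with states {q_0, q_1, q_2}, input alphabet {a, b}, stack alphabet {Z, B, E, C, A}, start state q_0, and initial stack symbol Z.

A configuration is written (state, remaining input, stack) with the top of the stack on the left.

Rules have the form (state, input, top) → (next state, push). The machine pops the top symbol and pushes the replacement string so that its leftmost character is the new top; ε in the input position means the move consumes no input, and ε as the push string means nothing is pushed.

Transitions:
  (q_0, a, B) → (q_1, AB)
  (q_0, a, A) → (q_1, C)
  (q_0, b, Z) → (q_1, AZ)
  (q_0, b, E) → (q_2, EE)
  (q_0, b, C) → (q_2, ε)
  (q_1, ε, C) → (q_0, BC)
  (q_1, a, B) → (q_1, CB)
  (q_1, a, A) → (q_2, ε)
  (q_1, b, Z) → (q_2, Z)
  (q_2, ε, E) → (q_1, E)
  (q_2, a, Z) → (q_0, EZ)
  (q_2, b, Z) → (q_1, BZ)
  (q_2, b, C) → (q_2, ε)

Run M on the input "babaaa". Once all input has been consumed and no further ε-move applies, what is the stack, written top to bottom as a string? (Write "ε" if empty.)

BCBZ

(q_0, babaaa, Z) ⊢ (q_1, abaaa, AZ) ⊢ (q_2, baaa, Z) ⊢ (q_1, aaa, BZ) ⊢ (q_1, aa, CBZ) ⊢ (q_0, aa, BCBZ) ⊢ (q_1, a, ABCBZ) ⊢ (q_2, ε, BCBZ)
All input consumed in state q_2 with stack BCBZ.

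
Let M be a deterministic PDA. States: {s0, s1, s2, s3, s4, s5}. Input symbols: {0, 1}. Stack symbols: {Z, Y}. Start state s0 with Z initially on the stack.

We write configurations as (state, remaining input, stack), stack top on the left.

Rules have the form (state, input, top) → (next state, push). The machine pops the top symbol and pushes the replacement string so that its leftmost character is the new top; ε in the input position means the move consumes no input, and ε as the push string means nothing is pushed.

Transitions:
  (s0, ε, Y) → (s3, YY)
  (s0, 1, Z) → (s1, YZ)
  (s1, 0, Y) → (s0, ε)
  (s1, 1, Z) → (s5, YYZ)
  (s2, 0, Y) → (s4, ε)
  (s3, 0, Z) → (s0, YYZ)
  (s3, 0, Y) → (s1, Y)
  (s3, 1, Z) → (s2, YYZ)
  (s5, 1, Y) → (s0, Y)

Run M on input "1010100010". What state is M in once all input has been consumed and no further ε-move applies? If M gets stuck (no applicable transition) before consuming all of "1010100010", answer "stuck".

(s0, 1010100010, Z)
  read 1, top Z: go to s1, push YZ → (s1, 010100010, YZ)
  read 0, top Y: go to s0, push ε → (s0, 10100010, Z)
  read 1, top Z: go to s1, push YZ → (s1, 0100010, YZ)
  read 0, top Y: go to s0, push ε → (s0, 100010, Z)
  read 1, top Z: go to s1, push YZ → (s1, 00010, YZ)
  read 0, top Y: go to s0, push ε → (s0, 0010, Z)
No transition for (s0, 0, top Z); M blocks with input 0010 remaining.

stuck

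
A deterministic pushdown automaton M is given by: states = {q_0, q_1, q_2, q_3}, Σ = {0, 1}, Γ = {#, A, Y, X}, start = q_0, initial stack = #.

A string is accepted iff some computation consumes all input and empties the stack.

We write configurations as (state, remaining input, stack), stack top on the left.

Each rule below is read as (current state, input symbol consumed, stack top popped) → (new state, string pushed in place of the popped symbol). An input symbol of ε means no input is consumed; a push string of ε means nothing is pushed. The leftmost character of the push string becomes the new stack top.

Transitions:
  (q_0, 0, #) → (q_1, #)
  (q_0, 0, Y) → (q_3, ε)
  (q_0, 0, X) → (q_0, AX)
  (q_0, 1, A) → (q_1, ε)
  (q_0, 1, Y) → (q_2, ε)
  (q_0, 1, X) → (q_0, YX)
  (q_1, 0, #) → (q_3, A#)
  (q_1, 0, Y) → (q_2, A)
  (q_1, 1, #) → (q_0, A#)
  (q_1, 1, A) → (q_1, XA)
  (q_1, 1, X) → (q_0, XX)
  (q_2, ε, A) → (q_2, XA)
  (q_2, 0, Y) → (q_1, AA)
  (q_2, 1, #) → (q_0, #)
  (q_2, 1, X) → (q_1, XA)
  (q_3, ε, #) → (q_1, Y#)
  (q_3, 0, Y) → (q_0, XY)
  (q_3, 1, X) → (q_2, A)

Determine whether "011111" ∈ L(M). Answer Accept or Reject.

Reject

(q_0, 011111, #) ⊢ (q_1, 11111, #) ⊢ (q_0, 1111, A#) ⊢ (q_1, 111, #) ⊢ (q_0, 11, A#) ⊢ (q_1, 1, #) ⊢ (q_0, ε, A#)
All input consumed; stack is A#, not empty, and no further ε-move applies.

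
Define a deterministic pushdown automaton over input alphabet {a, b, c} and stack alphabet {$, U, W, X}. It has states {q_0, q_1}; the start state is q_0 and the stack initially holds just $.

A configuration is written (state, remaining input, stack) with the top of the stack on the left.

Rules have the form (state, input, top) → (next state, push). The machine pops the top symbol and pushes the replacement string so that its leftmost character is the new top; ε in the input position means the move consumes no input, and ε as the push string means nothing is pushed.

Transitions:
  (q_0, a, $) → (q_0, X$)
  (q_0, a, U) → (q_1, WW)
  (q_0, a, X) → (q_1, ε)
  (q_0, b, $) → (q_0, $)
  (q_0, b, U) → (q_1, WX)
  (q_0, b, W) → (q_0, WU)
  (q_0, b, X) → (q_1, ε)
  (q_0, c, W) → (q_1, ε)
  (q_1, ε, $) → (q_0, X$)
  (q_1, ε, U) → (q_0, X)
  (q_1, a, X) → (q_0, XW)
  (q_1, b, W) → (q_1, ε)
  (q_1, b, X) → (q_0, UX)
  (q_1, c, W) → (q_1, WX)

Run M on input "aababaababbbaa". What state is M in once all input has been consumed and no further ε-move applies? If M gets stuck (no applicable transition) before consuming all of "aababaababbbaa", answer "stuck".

(q_0, aababaababbbaa, $)
  read a, top $: go to q_0, push X$ → (q_0, ababaababbbaa, X$)
  read a, top X: go to q_1, push ε → (q_1, babaababbbaa, $)
  ε-move, top $: go to q_0, push X$ → (q_0, babaababbbaa, X$)
  read b, top X: go to q_1, push ε → (q_1, abaababbbaa, $)
  ε-move, top $: go to q_0, push X$ → (q_0, abaababbbaa, X$)
  read a, top X: go to q_1, push ε → (q_1, baababbbaa, $)
  ε-move, top $: go to q_0, push X$ → (q_0, baababbbaa, X$)
  read b, top X: go to q_1, push ε → (q_1, aababbbaa, $)
  ε-move, top $: go to q_0, push X$ → (q_0, aababbbaa, X$)
  read a, top X: go to q_1, push ε → (q_1, ababbbaa, $)
  ε-move, top $: go to q_0, push X$ → (q_0, ababbbaa, X$)
  read a, top X: go to q_1, push ε → (q_1, babbbaa, $)
  ε-move, top $: go to q_0, push X$ → (q_0, babbbaa, X$)
  read b, top X: go to q_1, push ε → (q_1, abbbaa, $)
  ε-move, top $: go to q_0, push X$ → (q_0, abbbaa, X$)
  read a, top X: go to q_1, push ε → (q_1, bbbaa, $)
  ε-move, top $: go to q_0, push X$ → (q_0, bbbaa, X$)
  read b, top X: go to q_1, push ε → (q_1, bbaa, $)
  ε-move, top $: go to q_0, push X$ → (q_0, bbaa, X$)
  read b, top X: go to q_1, push ε → (q_1, baa, $)
  ε-move, top $: go to q_0, push X$ → (q_0, baa, X$)
  read b, top X: go to q_1, push ε → (q_1, aa, $)
  ε-move, top $: go to q_0, push X$ → (q_0, aa, X$)
  read a, top X: go to q_1, push ε → (q_1, a, $)
  ε-move, top $: go to q_0, push X$ → (q_0, a, X$)
  read a, top X: go to q_1, push ε → (q_1, ε, $)
  ε-move, top $: go to q_0, push X$ → (q_0, ε, X$)
All input consumed; M is in state q_0.

q_0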